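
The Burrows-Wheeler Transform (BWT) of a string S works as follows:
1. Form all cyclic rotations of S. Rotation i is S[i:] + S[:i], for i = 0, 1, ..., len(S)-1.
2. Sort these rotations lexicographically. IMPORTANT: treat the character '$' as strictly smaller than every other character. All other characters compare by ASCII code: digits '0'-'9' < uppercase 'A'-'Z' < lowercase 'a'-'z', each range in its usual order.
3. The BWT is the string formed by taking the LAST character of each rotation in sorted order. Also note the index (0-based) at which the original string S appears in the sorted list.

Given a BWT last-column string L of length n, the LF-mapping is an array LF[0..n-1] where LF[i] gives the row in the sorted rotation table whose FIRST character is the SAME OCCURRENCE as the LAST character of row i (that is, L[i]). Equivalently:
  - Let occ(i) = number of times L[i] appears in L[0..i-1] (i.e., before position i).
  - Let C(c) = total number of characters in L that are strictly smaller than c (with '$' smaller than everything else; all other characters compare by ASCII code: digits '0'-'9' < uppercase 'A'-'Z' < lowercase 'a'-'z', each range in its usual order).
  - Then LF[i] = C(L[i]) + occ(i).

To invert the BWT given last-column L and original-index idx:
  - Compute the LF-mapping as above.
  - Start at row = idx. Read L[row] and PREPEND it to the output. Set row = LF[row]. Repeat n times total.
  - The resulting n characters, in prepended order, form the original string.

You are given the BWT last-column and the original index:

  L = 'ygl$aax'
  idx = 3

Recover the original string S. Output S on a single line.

LF mapping: 6 3 4 0 1 2 5
Walk LF starting at row 3, prepending L[row]:
  step 1: row=3, L[3]='$', prepend. Next row=LF[3]=0
  step 2: row=0, L[0]='y', prepend. Next row=LF[0]=6
  step 3: row=6, L[6]='x', prepend. Next row=LF[6]=5
  step 4: row=5, L[5]='a', prepend. Next row=LF[5]=2
  step 5: row=2, L[2]='l', prepend. Next row=LF[2]=4
  step 6: row=4, L[4]='a', prepend. Next row=LF[4]=1
  step 7: row=1, L[1]='g', prepend. Next row=LF[1]=3
Reversed output: galaxy$

Answer: galaxy$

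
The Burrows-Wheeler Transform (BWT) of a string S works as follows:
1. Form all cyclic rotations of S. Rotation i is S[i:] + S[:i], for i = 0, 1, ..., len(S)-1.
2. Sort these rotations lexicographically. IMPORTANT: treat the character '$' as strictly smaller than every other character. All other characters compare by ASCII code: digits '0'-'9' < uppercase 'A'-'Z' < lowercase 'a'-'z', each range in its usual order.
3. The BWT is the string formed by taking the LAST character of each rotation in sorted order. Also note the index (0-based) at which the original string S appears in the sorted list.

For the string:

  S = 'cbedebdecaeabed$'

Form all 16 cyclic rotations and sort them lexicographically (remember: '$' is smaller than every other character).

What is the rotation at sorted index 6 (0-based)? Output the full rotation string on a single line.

All 16 rotations (rotation i = S[i:]+S[:i]):
  rot[0] = cbedebdecaeabed$
  rot[1] = bedebdecaeabed$c
  rot[2] = edebdecaeabed$cb
  rot[3] = debdecaeabed$cbe
  rot[4] = ebdecaeabed$cbed
  rot[5] = bdecaeabed$cbede
  rot[6] = decaeabed$cbedeb
  rot[7] = ecaeabed$cbedebd
  rot[8] = caeabed$cbedebde
  rot[9] = aeabed$cbedebdec
  rot[10] = eabed$cbedebdeca
  rot[11] = abed$cbedebdecae
  rot[12] = bed$cbedebdecaea
  rot[13] = ed$cbedebdecaeab
  rot[14] = d$cbedebdecaeabe
  rot[15] = $cbedebdecaeabed
Sorted (with $ < everything):
  sorted[0] = $cbedebdecaeabed
  sorted[1] = abed$cbedebdecae
  sorted[2] = aeabed$cbedebdec
  sorted[3] = bdecaeabed$cbede
  sorted[4] = bed$cbedebdecaea
  sorted[5] = bedebdecaeabed$c
  sorted[6] = caeabed$cbedebde
  sorted[7] = cbedebdecaeabed$
  sorted[8] = d$cbedebdecaeabe
  sorted[9] = debdecaeabed$cbe
  sorted[10] = decaeabed$cbedeb
  sorted[11] = eabed$cbedebdeca
  sorted[12] = ebdecaeabed$cbed
  sorted[13] = ecaeabed$cbedebd
  sorted[14] = ed$cbedebdecaeab
  sorted[15] = edebdecaeabed$cb
sorted[6] = caeabed$cbedebde

Answer: caeabed$cbedebde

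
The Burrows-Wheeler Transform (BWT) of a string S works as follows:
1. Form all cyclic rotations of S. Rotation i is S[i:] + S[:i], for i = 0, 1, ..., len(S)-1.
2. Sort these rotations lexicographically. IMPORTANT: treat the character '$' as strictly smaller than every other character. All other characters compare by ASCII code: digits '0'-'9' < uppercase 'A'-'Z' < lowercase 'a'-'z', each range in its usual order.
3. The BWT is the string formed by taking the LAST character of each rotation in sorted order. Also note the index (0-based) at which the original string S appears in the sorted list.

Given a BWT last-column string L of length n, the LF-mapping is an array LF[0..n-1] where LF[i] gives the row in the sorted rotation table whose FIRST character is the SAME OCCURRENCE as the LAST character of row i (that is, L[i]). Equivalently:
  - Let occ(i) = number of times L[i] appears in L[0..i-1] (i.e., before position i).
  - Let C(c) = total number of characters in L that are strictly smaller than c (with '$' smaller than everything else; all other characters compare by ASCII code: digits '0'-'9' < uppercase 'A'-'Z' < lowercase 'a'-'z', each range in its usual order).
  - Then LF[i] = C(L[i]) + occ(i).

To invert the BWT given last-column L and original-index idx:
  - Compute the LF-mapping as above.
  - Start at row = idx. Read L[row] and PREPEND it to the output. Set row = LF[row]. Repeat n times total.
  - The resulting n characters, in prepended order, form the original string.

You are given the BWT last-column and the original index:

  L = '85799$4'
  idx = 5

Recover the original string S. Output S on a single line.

Answer: 975498$

Derivation:
LF mapping: 4 2 3 5 6 0 1
Walk LF starting at row 5, prepending L[row]:
  step 1: row=5, L[5]='$', prepend. Next row=LF[5]=0
  step 2: row=0, L[0]='8', prepend. Next row=LF[0]=4
  step 3: row=4, L[4]='9', prepend. Next row=LF[4]=6
  step 4: row=6, L[6]='4', prepend. Next row=LF[6]=1
  step 5: row=1, L[1]='5', prepend. Next row=LF[1]=2
  step 6: row=2, L[2]='7', prepend. Next row=LF[2]=3
  step 7: row=3, L[3]='9', prepend. Next row=LF[3]=5
Reversed output: 975498$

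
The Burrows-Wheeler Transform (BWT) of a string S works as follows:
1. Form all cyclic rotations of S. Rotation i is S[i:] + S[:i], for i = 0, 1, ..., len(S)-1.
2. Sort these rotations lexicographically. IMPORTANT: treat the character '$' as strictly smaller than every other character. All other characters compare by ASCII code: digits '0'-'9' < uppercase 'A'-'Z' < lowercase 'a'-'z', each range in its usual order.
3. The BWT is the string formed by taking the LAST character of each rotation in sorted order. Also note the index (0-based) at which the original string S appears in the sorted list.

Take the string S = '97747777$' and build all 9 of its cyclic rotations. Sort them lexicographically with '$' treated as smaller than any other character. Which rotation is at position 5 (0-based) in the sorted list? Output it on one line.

All 9 rotations (rotation i = S[i:]+S[:i]):
  rot[0] = 97747777$
  rot[1] = 7747777$9
  rot[2] = 747777$97
  rot[3] = 47777$977
  rot[4] = 7777$9774
  rot[5] = 777$97747
  rot[6] = 77$977477
  rot[7] = 7$9774777
  rot[8] = $97747777
Sorted (with $ < everything):
  sorted[0] = $97747777
  sorted[1] = 47777$977
  sorted[2] = 7$9774777
  sorted[3] = 747777$97
  sorted[4] = 77$977477
  sorted[5] = 7747777$9
  sorted[6] = 777$97747
  sorted[7] = 7777$9774
  sorted[8] = 97747777$
sorted[5] = 7747777$9

Answer: 7747777$9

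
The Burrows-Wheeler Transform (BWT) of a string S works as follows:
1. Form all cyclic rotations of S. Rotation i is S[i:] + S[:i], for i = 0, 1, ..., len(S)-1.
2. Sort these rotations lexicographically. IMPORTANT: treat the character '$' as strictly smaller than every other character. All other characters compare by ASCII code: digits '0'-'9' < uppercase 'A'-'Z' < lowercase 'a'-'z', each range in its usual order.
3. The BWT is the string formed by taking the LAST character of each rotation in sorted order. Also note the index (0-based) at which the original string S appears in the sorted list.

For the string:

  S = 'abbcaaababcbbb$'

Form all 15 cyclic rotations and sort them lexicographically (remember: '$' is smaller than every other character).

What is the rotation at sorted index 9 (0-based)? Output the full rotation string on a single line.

All 15 rotations (rotation i = S[i:]+S[:i]):
  rot[0] = abbcaaababcbbb$
  rot[1] = bbcaaababcbbb$a
  rot[2] = bcaaababcbbb$ab
  rot[3] = caaababcbbb$abb
  rot[4] = aaababcbbb$abbc
  rot[5] = aababcbbb$abbca
  rot[6] = ababcbbb$abbcaa
  rot[7] = babcbbb$abbcaaa
  rot[8] = abcbbb$abbcaaab
  rot[9] = bcbbb$abbcaaaba
  rot[10] = cbbb$abbcaaabab
  rot[11] = bbb$abbcaaababc
  rot[12] = bb$abbcaaababcb
  rot[13] = b$abbcaaababcbb
  rot[14] = $abbcaaababcbbb
Sorted (with $ < everything):
  sorted[0] = $abbcaaababcbbb
  sorted[1] = aaababcbbb$abbc
  sorted[2] = aababcbbb$abbca
  sorted[3] = ababcbbb$abbcaa
  sorted[4] = abbcaaababcbbb$
  sorted[5] = abcbbb$abbcaaab
  sorted[6] = b$abbcaaababcbb
  sorted[7] = babcbbb$abbcaaa
  sorted[8] = bb$abbcaaababcb
  sorted[9] = bbb$abbcaaababc
  sorted[10] = bbcaaababcbbb$a
  sorted[11] = bcaaababcbbb$ab
  sorted[12] = bcbbb$abbcaaaba
  sorted[13] = caaababcbbb$abb
  sorted[14] = cbbb$abbcaaabab
sorted[9] = bbb$abbcaaababc

Answer: bbb$abbcaaababc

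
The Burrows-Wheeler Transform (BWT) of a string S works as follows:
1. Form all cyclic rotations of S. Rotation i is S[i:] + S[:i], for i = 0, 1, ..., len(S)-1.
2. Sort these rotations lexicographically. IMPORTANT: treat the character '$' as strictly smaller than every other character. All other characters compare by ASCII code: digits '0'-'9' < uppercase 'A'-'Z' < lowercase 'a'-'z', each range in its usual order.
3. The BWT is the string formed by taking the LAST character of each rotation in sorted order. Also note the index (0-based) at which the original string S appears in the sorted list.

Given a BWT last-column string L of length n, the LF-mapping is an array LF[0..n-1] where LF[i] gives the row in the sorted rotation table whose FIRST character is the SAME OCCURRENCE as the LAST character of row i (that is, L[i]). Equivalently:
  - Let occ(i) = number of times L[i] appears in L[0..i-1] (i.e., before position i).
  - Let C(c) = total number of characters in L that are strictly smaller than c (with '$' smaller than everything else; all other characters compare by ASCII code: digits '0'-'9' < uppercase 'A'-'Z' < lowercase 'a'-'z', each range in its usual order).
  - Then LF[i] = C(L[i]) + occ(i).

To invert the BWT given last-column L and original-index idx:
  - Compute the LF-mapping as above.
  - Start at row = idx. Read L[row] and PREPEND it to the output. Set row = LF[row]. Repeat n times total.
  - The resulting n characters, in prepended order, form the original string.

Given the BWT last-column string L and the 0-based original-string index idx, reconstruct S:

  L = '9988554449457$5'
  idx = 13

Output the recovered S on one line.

LF mapping: 12 13 10 11 5 6 1 2 3 14 4 7 9 0 8
Walk LF starting at row 13, prepending L[row]:
  step 1: row=13, L[13]='$', prepend. Next row=LF[13]=0
  step 2: row=0, L[0]='9', prepend. Next row=LF[0]=12
  step 3: row=12, L[12]='7', prepend. Next row=LF[12]=9
  step 4: row=9, L[9]='9', prepend. Next row=LF[9]=14
  step 5: row=14, L[14]='5', prepend. Next row=LF[14]=8
  step 6: row=8, L[8]='4', prepend. Next row=LF[8]=3
  step 7: row=3, L[3]='8', prepend. Next row=LF[3]=11
  step 8: row=11, L[11]='5', prepend. Next row=LF[11]=7
  step 9: row=7, L[7]='4', prepend. Next row=LF[7]=2
  step 10: row=2, L[2]='8', prepend. Next row=LF[2]=10
  step 11: row=10, L[10]='4', prepend. Next row=LF[10]=4
  step 12: row=4, L[4]='5', prepend. Next row=LF[4]=5
  step 13: row=5, L[5]='5', prepend. Next row=LF[5]=6
  step 14: row=6, L[6]='4', prepend. Next row=LF[6]=1
  step 15: row=1, L[1]='9', prepend. Next row=LF[1]=13
Reversed output: 94554845845979$

Answer: 94554845845979$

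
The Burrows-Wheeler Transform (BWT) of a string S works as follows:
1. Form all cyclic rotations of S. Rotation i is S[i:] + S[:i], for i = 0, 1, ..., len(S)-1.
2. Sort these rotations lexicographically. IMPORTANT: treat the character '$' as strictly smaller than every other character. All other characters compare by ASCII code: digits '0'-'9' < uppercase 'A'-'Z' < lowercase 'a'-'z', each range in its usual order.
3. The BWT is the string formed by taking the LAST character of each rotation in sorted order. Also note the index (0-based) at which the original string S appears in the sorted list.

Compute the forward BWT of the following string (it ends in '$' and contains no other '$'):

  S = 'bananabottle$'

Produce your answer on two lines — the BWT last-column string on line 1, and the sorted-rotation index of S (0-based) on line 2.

All 13 rotations (rotation i = S[i:]+S[:i]):
  rot[0] = bananabottle$
  rot[1] = ananabottle$b
  rot[2] = nanabottle$ba
  rot[3] = anabottle$ban
  rot[4] = nabottle$bana
  rot[5] = abottle$banan
  rot[6] = bottle$banana
  rot[7] = ottle$bananab
  rot[8] = ttle$bananabo
  rot[9] = tle$bananabot
  rot[10] = le$bananabott
  rot[11] = e$bananabottl
  rot[12] = $bananabottle
Sorted (with $ < everything):
  sorted[0] = $bananabottle  (last char: 'e')
  sorted[1] = abottle$banan  (last char: 'n')
  sorted[2] = anabottle$ban  (last char: 'n')
  sorted[3] = ananabottle$b  (last char: 'b')
  sorted[4] = bananabottle$  (last char: '$')
  sorted[5] = bottle$banana  (last char: 'a')
  sorted[6] = e$bananabottl  (last char: 'l')
  sorted[7] = le$bananabott  (last char: 't')
  sorted[8] = nabottle$bana  (last char: 'a')
  sorted[9] = nanabottle$ba  (last char: 'a')
  sorted[10] = ottle$bananab  (last char: 'b')
  sorted[11] = tle$bananabot  (last char: 't')
  sorted[12] = ttle$bananabo  (last char: 'o')
Last column: ennb$altaabto
Original string S is at sorted index 4

Answer: ennb$altaabto
4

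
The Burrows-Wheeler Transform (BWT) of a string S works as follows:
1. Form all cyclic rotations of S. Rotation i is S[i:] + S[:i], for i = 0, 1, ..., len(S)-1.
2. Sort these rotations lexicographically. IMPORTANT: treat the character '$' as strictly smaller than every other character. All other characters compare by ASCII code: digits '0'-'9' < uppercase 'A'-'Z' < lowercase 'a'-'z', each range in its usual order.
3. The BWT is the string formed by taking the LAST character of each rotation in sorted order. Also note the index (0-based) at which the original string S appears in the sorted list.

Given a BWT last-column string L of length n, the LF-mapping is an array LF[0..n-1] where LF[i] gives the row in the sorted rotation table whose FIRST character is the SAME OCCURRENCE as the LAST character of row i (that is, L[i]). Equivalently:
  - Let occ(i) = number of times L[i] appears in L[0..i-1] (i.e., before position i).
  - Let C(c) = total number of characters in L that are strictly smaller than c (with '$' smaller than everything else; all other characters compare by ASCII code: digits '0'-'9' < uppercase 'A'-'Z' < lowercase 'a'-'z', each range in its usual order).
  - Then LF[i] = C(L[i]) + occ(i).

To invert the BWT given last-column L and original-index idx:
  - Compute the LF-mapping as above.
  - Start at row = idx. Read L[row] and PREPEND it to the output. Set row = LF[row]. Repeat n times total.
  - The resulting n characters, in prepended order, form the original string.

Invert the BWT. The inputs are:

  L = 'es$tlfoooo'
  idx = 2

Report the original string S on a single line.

LF mapping: 1 8 0 9 3 2 4 5 6 7
Walk LF starting at row 2, prepending L[row]:
  step 1: row=2, L[2]='$', prepend. Next row=LF[2]=0
  step 2: row=0, L[0]='e', prepend. Next row=LF[0]=1
  step 3: row=1, L[1]='s', prepend. Next row=LF[1]=8
  step 4: row=8, L[8]='o', prepend. Next row=LF[8]=6
  step 5: row=6, L[6]='o', prepend. Next row=LF[6]=4
  step 6: row=4, L[4]='l', prepend. Next row=LF[4]=3
  step 7: row=3, L[3]='t', prepend. Next row=LF[3]=9
  step 8: row=9, L[9]='o', prepend. Next row=LF[9]=7
  step 9: row=7, L[7]='o', prepend. Next row=LF[7]=5
  step 10: row=5, L[5]='f', prepend. Next row=LF[5]=2
Reversed output: footloose$

Answer: footloose$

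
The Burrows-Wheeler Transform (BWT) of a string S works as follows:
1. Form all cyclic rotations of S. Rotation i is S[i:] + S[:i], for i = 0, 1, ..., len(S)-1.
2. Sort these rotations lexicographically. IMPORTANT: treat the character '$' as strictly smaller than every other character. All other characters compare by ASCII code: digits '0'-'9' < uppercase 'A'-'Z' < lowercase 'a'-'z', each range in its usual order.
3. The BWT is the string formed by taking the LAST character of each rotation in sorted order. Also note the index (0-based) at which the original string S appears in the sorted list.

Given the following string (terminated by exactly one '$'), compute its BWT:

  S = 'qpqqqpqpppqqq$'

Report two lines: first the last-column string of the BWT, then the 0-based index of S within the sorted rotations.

Answer: qqpqpqqpq$qqpp
9

Derivation:
All 14 rotations (rotation i = S[i:]+S[:i]):
  rot[0] = qpqqqpqpppqqq$
  rot[1] = pqqqpqpppqqq$q
  rot[2] = qqqpqpppqqq$qp
  rot[3] = qqpqpppqqq$qpq
  rot[4] = qpqpppqqq$qpqq
  rot[5] = pqpppqqq$qpqqq
  rot[6] = qpppqqq$qpqqqp
  rot[7] = pppqqq$qpqqqpq
  rot[8] = ppqqq$qpqqqpqp
  rot[9] = pqqq$qpqqqpqpp
  rot[10] = qqq$qpqqqpqppp
  rot[11] = qq$qpqqqpqpppq
  rot[12] = q$qpqqqpqpppqq
  rot[13] = $qpqqqpqpppqqq
Sorted (with $ < everything):
  sorted[0] = $qpqqqpqpppqqq  (last char: 'q')
  sorted[1] = pppqqq$qpqqqpq  (last char: 'q')
  sorted[2] = ppqqq$qpqqqpqp  (last char: 'p')
  sorted[3] = pqpppqqq$qpqqq  (last char: 'q')
  sorted[4] = pqqq$qpqqqpqpp  (last char: 'p')
  sorted[5] = pqqqpqpppqqq$q  (last char: 'q')
  sorted[6] = q$qpqqqpqpppqq  (last char: 'q')
  sorted[7] = qpppqqq$qpqqqp  (last char: 'p')
  sorted[8] = qpqpppqqq$qpqq  (last char: 'q')
  sorted[9] = qpqqqpqpppqqq$  (last char: '$')
  sorted[10] = qq$qpqqqpqpppq  (last char: 'q')
  sorted[11] = qqpqpppqqq$qpq  (last char: 'q')
  sorted[12] = qqq$qpqqqpqppp  (last char: 'p')
  sorted[13] = qqqpqpppqqq$qp  (last char: 'p')
Last column: qqpqpqqpq$qqpp
Original string S is at sorted index 9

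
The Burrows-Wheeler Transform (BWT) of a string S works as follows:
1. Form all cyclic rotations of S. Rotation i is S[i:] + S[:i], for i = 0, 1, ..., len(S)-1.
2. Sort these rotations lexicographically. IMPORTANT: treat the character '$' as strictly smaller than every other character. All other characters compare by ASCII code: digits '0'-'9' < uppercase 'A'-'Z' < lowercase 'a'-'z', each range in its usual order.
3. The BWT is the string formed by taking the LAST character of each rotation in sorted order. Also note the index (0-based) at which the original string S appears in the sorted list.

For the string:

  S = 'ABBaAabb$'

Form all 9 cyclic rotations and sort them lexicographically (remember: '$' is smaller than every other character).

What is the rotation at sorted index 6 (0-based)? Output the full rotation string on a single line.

All 9 rotations (rotation i = S[i:]+S[:i]):
  rot[0] = ABBaAabb$
  rot[1] = BBaAabb$A
  rot[2] = BaAabb$AB
  rot[3] = aAabb$ABB
  rot[4] = Aabb$ABBa
  rot[5] = abb$ABBaA
  rot[6] = bb$ABBaAa
  rot[7] = b$ABBaAab
  rot[8] = $ABBaAabb
Sorted (with $ < everything):
  sorted[0] = $ABBaAabb
  sorted[1] = ABBaAabb$
  sorted[2] = Aabb$ABBa
  sorted[3] = BBaAabb$A
  sorted[4] = BaAabb$AB
  sorted[5] = aAabb$ABB
  sorted[6] = abb$ABBaA
  sorted[7] = b$ABBaAab
  sorted[8] = bb$ABBaAa
sorted[6] = abb$ABBaA

Answer: abb$ABBaA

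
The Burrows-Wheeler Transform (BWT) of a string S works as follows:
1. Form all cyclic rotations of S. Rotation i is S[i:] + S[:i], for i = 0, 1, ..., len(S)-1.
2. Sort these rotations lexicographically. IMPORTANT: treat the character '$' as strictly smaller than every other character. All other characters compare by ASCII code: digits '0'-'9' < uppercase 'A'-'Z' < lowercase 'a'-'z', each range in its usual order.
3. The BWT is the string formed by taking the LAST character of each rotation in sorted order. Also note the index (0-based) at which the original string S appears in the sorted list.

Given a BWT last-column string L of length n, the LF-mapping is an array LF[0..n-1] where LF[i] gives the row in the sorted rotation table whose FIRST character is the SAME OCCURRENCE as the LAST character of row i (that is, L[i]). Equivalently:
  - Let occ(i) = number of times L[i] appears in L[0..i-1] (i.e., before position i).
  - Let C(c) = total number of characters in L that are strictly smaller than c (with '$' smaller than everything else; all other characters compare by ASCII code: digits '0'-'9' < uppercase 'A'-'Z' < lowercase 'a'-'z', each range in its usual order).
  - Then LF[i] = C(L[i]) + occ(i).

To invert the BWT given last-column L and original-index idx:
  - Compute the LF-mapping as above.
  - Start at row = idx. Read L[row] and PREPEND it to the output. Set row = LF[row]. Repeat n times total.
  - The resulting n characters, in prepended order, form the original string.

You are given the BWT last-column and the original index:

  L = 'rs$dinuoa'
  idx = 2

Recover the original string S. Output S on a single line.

Answer: dinosaur$

Derivation:
LF mapping: 6 7 0 2 3 4 8 5 1
Walk LF starting at row 2, prepending L[row]:
  step 1: row=2, L[2]='$', prepend. Next row=LF[2]=0
  step 2: row=0, L[0]='r', prepend. Next row=LF[0]=6
  step 3: row=6, L[6]='u', prepend. Next row=LF[6]=8
  step 4: row=8, L[8]='a', prepend. Next row=LF[8]=1
  step 5: row=1, L[1]='s', prepend. Next row=LF[1]=7
  step 6: row=7, L[7]='o', prepend. Next row=LF[7]=5
  step 7: row=5, L[5]='n', prepend. Next row=LF[5]=4
  step 8: row=4, L[4]='i', prepend. Next row=LF[4]=3
  step 9: row=3, L[3]='d', prepend. Next row=LF[3]=2
Reversed output: dinosaur$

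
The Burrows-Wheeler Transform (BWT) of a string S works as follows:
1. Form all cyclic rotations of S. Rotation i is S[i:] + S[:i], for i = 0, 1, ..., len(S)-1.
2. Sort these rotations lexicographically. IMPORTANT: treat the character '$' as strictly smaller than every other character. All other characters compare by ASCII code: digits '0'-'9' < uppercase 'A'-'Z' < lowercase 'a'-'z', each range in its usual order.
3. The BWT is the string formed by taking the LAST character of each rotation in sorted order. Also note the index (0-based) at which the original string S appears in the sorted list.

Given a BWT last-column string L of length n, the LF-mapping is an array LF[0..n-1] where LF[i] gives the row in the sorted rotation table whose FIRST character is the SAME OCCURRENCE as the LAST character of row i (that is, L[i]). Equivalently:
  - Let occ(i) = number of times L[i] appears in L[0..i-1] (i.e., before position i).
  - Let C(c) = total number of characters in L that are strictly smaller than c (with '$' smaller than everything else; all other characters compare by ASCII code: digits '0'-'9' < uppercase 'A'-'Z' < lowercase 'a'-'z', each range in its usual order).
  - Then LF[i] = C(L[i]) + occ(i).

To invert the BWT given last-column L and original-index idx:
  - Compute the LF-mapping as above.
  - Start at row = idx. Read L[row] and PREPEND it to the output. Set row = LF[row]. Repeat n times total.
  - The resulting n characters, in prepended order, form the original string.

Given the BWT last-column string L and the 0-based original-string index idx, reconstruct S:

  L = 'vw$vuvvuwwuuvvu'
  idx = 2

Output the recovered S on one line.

Answer: uvuvwuuvwvuwvv$

Derivation:
LF mapping: 6 12 0 7 1 8 9 2 13 14 3 4 10 11 5
Walk LF starting at row 2, prepending L[row]:
  step 1: row=2, L[2]='$', prepend. Next row=LF[2]=0
  step 2: row=0, L[0]='v', prepend. Next row=LF[0]=6
  step 3: row=6, L[6]='v', prepend. Next row=LF[6]=9
  step 4: row=9, L[9]='w', prepend. Next row=LF[9]=14
  step 5: row=14, L[14]='u', prepend. Next row=LF[14]=5
  step 6: row=5, L[5]='v', prepend. Next row=LF[5]=8
  step 7: row=8, L[8]='w', prepend. Next row=LF[8]=13
  step 8: row=13, L[13]='v', prepend. Next row=LF[13]=11
  step 9: row=11, L[11]='u', prepend. Next row=LF[11]=4
  step 10: row=4, L[4]='u', prepend. Next row=LF[4]=1
  step 11: row=1, L[1]='w', prepend. Next row=LF[1]=12
  step 12: row=12, L[12]='v', prepend. Next row=LF[12]=10
  step 13: row=10, L[10]='u', prepend. Next row=LF[10]=3
  step 14: row=3, L[3]='v', prepend. Next row=LF[3]=7
  step 15: row=7, L[7]='u', prepend. Next row=LF[7]=2
Reversed output: uvuvwuuvwvuwvv$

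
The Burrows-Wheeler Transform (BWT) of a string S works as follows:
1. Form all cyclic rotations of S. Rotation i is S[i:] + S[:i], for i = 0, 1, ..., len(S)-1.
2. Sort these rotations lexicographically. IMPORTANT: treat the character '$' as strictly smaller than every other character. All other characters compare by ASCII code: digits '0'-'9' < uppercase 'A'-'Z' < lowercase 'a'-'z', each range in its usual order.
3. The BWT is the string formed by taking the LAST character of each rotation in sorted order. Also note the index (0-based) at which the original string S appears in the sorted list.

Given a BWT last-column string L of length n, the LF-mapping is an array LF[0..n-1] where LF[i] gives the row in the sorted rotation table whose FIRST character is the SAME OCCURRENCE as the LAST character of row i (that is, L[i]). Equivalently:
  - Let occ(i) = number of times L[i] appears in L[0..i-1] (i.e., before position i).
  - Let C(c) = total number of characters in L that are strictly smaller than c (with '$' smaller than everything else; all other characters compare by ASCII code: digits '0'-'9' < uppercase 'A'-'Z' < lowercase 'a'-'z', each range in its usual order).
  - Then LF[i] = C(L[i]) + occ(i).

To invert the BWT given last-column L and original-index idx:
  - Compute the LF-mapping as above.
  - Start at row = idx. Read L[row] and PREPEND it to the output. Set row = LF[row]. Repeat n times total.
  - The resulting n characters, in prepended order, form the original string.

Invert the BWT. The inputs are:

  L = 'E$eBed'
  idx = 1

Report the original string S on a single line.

Answer: BdeeE$

Derivation:
LF mapping: 2 0 4 1 5 3
Walk LF starting at row 1, prepending L[row]:
  step 1: row=1, L[1]='$', prepend. Next row=LF[1]=0
  step 2: row=0, L[0]='E', prepend. Next row=LF[0]=2
  step 3: row=2, L[2]='e', prepend. Next row=LF[2]=4
  step 4: row=4, L[4]='e', prepend. Next row=LF[4]=5
  step 5: row=5, L[5]='d', prepend. Next row=LF[5]=3
  step 6: row=3, L[3]='B', prepend. Next row=LF[3]=1
Reversed output: BdeeE$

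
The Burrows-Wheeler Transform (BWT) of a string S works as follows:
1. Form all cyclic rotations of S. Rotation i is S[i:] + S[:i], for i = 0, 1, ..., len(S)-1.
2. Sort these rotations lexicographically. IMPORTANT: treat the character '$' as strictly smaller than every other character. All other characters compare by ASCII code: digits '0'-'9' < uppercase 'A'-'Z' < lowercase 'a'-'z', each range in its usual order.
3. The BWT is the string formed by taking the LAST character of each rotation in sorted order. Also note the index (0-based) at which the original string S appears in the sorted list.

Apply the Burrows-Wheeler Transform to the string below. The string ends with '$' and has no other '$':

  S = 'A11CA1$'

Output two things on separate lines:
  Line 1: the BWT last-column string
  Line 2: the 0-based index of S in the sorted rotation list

Answer: 1AA1C$1
5

Derivation:
All 7 rotations (rotation i = S[i:]+S[:i]):
  rot[0] = A11CA1$
  rot[1] = 11CA1$A
  rot[2] = 1CA1$A1
  rot[3] = CA1$A11
  rot[4] = A1$A11C
  rot[5] = 1$A11CA
  rot[6] = $A11CA1
Sorted (with $ < everything):
  sorted[0] = $A11CA1  (last char: '1')
  sorted[1] = 1$A11CA  (last char: 'A')
  sorted[2] = 11CA1$A  (last char: 'A')
  sorted[3] = 1CA1$A1  (last char: '1')
  sorted[4] = A1$A11C  (last char: 'C')
  sorted[5] = A11CA1$  (last char: '$')
  sorted[6] = CA1$A11  (last char: '1')
Last column: 1AA1C$1
Original string S is at sorted index 5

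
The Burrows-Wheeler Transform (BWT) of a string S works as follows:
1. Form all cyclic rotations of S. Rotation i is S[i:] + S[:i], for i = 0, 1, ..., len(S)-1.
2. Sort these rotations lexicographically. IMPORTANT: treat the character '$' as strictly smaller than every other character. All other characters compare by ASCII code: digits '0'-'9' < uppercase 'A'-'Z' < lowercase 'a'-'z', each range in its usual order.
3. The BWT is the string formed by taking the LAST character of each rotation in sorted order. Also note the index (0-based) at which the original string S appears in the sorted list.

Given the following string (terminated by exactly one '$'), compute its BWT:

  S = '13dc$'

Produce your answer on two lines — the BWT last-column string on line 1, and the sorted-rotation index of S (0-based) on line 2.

Answer: c$1d3
1

Derivation:
All 5 rotations (rotation i = S[i:]+S[:i]):
  rot[0] = 13dc$
  rot[1] = 3dc$1
  rot[2] = dc$13
  rot[3] = c$13d
  rot[4] = $13dc
Sorted (with $ < everything):
  sorted[0] = $13dc  (last char: 'c')
  sorted[1] = 13dc$  (last char: '$')
  sorted[2] = 3dc$1  (last char: '1')
  sorted[3] = c$13d  (last char: 'd')
  sorted[4] = dc$13  (last char: '3')
Last column: c$1d3
Original string S is at sorted index 1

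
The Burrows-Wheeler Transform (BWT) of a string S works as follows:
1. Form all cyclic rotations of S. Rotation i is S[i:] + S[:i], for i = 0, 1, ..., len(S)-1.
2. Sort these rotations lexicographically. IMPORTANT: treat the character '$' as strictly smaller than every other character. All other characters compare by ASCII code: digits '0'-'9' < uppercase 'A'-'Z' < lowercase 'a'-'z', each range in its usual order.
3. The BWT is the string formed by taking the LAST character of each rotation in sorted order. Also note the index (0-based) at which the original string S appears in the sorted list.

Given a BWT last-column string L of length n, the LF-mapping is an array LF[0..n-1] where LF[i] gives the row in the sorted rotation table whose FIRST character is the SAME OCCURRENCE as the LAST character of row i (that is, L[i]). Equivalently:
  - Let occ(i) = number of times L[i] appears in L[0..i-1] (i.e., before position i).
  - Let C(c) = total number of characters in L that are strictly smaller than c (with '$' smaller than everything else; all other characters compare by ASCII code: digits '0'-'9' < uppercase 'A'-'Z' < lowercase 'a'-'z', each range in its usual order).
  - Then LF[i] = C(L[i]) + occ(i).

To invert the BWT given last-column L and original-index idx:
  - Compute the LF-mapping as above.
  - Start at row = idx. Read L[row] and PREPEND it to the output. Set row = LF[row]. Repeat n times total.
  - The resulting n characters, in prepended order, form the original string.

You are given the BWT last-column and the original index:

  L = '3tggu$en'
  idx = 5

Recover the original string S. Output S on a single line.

LF mapping: 1 6 3 4 7 0 2 5
Walk LF starting at row 5, prepending L[row]:
  step 1: row=5, L[5]='$', prepend. Next row=LF[5]=0
  step 2: row=0, L[0]='3', prepend. Next row=LF[0]=1
  step 3: row=1, L[1]='t', prepend. Next row=LF[1]=6
  step 4: row=6, L[6]='e', prepend. Next row=LF[6]=2
  step 5: row=2, L[2]='g', prepend. Next row=LF[2]=3
  step 6: row=3, L[3]='g', prepend. Next row=LF[3]=4
  step 7: row=4, L[4]='u', prepend. Next row=LF[4]=7
  step 8: row=7, L[7]='n', prepend. Next row=LF[7]=5
Reversed output: nugget3$

Answer: nugget3$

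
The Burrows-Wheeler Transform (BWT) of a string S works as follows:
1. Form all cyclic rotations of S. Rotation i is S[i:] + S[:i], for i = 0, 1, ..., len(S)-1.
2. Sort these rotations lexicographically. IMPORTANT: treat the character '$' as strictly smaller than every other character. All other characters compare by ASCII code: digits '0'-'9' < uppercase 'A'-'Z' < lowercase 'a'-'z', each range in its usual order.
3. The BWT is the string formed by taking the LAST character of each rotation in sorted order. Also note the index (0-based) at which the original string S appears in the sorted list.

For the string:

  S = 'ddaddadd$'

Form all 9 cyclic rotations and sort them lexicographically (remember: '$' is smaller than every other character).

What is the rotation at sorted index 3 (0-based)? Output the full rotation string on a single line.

All 9 rotations (rotation i = S[i:]+S[:i]):
  rot[0] = ddaddadd$
  rot[1] = daddadd$d
  rot[2] = addadd$dd
  rot[3] = ddadd$dda
  rot[4] = dadd$ddad
  rot[5] = add$ddadd
  rot[6] = dd$ddadda
  rot[7] = d$ddaddad
  rot[8] = $ddaddadd
Sorted (with $ < everything):
  sorted[0] = $ddaddadd
  sorted[1] = add$ddadd
  sorted[2] = addadd$dd
  sorted[3] = d$ddaddad
  sorted[4] = dadd$ddad
  sorted[5] = daddadd$d
  sorted[6] = dd$ddadda
  sorted[7] = ddadd$dda
  sorted[8] = ddaddadd$
sorted[3] = d$ddaddad

Answer: d$ddaddad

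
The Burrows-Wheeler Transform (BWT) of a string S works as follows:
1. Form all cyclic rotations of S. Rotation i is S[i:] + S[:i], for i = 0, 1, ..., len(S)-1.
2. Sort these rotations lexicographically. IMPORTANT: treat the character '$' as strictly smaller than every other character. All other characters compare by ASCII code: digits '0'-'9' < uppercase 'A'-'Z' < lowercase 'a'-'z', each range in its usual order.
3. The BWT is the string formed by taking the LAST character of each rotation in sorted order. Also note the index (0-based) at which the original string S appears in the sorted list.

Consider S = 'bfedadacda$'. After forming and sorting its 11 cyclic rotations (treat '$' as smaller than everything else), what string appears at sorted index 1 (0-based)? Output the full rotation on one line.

Answer: a$bfedadacd

Derivation:
All 11 rotations (rotation i = S[i:]+S[:i]):
  rot[0] = bfedadacda$
  rot[1] = fedadacda$b
  rot[2] = edadacda$bf
  rot[3] = dadacda$bfe
  rot[4] = adacda$bfed
  rot[5] = dacda$bfeda
  rot[6] = acda$bfedad
  rot[7] = cda$bfedada
  rot[8] = da$bfedadac
  rot[9] = a$bfedadacd
  rot[10] = $bfedadacda
Sorted (with $ < everything):
  sorted[0] = $bfedadacda
  sorted[1] = a$bfedadacd
  sorted[2] = acda$bfedad
  sorted[3] = adacda$bfed
  sorted[4] = bfedadacda$
  sorted[5] = cda$bfedada
  sorted[6] = da$bfedadac
  sorted[7] = dacda$bfeda
  sorted[8] = dadacda$bfe
  sorted[9] = edadacda$bf
  sorted[10] = fedadacda$b
sorted[1] = a$bfedadacd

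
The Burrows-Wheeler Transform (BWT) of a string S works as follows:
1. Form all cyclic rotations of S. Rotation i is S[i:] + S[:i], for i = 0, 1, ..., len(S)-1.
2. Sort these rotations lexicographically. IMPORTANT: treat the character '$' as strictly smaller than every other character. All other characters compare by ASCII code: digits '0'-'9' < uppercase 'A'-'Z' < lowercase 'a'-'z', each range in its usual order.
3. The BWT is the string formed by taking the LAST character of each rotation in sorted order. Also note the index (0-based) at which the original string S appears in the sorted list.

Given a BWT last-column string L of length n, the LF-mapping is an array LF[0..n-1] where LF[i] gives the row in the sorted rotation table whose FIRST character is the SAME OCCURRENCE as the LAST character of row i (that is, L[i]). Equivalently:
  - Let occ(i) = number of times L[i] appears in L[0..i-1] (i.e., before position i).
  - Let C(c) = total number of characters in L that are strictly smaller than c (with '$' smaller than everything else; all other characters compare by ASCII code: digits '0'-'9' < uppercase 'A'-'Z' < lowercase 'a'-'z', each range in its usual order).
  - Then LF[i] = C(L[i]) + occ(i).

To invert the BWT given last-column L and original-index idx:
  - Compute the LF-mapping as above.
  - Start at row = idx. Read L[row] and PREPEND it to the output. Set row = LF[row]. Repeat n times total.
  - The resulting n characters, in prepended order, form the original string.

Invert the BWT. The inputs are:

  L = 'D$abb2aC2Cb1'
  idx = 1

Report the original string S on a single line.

Answer: 1bbCa2Cb2aD$

Derivation:
LF mapping: 6 0 7 9 10 2 8 4 3 5 11 1
Walk LF starting at row 1, prepending L[row]:
  step 1: row=1, L[1]='$', prepend. Next row=LF[1]=0
  step 2: row=0, L[0]='D', prepend. Next row=LF[0]=6
  step 3: row=6, L[6]='a', prepend. Next row=LF[6]=8
  step 4: row=8, L[8]='2', prepend. Next row=LF[8]=3
  step 5: row=3, L[3]='b', prepend. Next row=LF[3]=9
  step 6: row=9, L[9]='C', prepend. Next row=LF[9]=5
  step 7: row=5, L[5]='2', prepend. Next row=LF[5]=2
  step 8: row=2, L[2]='a', prepend. Next row=LF[2]=7
  step 9: row=7, L[7]='C', prepend. Next row=LF[7]=4
  step 10: row=4, L[4]='b', prepend. Next row=LF[4]=10
  step 11: row=10, L[10]='b', prepend. Next row=LF[10]=11
  step 12: row=11, L[11]='1', prepend. Next row=LF[11]=1
Reversed output: 1bbCa2Cb2aD$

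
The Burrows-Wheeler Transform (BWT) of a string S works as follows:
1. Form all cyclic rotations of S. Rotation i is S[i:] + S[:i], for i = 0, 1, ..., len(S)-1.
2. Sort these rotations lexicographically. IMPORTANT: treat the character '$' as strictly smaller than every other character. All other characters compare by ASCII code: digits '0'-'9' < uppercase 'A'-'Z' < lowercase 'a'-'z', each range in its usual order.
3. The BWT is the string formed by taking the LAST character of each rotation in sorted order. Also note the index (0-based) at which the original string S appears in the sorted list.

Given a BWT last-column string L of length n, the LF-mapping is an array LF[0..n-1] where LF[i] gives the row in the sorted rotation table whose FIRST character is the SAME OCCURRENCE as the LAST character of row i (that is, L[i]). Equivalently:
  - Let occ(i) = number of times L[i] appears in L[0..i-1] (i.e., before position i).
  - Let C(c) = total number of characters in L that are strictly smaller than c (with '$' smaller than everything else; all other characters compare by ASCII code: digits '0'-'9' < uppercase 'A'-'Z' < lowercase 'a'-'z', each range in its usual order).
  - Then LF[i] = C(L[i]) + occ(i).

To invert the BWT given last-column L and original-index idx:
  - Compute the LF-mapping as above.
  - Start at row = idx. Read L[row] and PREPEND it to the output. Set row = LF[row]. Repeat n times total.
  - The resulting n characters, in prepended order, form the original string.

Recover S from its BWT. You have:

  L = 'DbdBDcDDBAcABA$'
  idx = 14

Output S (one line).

LF mapping: 7 11 14 4 8 12 9 10 5 1 13 2 6 3 0
Walk LF starting at row 14, prepending L[row]:
  step 1: row=14, L[14]='$', prepend. Next row=LF[14]=0
  step 2: row=0, L[0]='D', prepend. Next row=LF[0]=7
  step 3: row=7, L[7]='D', prepend. Next row=LF[7]=10
  step 4: row=10, L[10]='c', prepend. Next row=LF[10]=13
  step 5: row=13, L[13]='A', prepend. Next row=LF[13]=3
  step 6: row=3, L[3]='B', prepend. Next row=LF[3]=4
  step 7: row=4, L[4]='D', prepend. Next row=LF[4]=8
  step 8: row=8, L[8]='B', prepend. Next row=LF[8]=5
  step 9: row=5, L[5]='c', prepend. Next row=LF[5]=12
  step 10: row=12, L[12]='B', prepend. Next row=LF[12]=6
  step 11: row=6, L[6]='D', prepend. Next row=LF[6]=9
  step 12: row=9, L[9]='A', prepend. Next row=LF[9]=1
  step 13: row=1, L[1]='b', prepend. Next row=LF[1]=11
  step 14: row=11, L[11]='A', prepend. Next row=LF[11]=2
  step 15: row=2, L[2]='d', prepend. Next row=LF[2]=14
Reversed output: dAbADBcBDBAcDD$

Answer: dAbADBcBDBAcDD$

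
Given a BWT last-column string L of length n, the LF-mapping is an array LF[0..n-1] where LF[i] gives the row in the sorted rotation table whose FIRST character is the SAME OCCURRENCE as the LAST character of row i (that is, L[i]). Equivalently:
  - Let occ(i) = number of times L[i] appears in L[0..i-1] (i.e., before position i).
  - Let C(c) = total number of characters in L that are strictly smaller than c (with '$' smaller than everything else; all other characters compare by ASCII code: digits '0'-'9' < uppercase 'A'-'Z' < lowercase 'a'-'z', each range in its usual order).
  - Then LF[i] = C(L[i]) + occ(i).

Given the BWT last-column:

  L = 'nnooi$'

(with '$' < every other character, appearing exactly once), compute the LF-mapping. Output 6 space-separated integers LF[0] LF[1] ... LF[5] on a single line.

Char counts: '$':1, 'i':1, 'n':2, 'o':2
C (first-col start): C('$')=0, C('i')=1, C('n')=2, C('o')=4
L[0]='n': occ=0, LF[0]=C('n')+0=2+0=2
L[1]='n': occ=1, LF[1]=C('n')+1=2+1=3
L[2]='o': occ=0, LF[2]=C('o')+0=4+0=4
L[3]='o': occ=1, LF[3]=C('o')+1=4+1=5
L[4]='i': occ=0, LF[4]=C('i')+0=1+0=1
L[5]='$': occ=0, LF[5]=C('$')+0=0+0=0

Answer: 2 3 4 5 1 0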